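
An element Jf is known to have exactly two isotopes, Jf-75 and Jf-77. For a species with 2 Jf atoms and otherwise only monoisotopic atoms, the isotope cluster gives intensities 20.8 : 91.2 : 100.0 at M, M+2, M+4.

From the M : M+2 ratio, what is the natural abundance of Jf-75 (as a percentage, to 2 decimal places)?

Write p for the Jf-75 fraction. I(M+2)/I(M) = [C(2,1)·p^1·(1−p)] / p^2 = 2·(1−p)/p = 91.2/20.8 = 4.3846
(1−p)/p = 4.3846/2 = 2.1923  ⇒  p = 1/(1 + 2.1923) = 0.3133
Jf-75: 31.33%, Jf-77: 68.67%.

31.33%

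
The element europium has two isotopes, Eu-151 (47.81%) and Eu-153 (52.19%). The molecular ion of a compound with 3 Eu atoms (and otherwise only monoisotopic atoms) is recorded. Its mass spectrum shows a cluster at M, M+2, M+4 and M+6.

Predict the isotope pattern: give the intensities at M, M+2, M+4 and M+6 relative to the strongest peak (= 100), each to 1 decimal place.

Each Eu atom is independently Eu-151 (p = 0.4781) or Eu-153 (q = 0.5219); the cluster is the binomial expansion (p + q)^3.
P(M) = 0.4781^3 = 0.109284
P(M+2) = 3 × 0.4781^2 × 0.5219^1 = 0.357887
P(M+4) = 3 × 0.4781^1 × 0.5219^2 = 0.390674
P(M+6) = 0.5219^3 = 0.142155
The M+4 peak is largest (0.390674); scaling to 100 gives 28.0 : 91.6 : 100.0 : 36.4.

28.0 : 91.6 : 100.0 : 36.4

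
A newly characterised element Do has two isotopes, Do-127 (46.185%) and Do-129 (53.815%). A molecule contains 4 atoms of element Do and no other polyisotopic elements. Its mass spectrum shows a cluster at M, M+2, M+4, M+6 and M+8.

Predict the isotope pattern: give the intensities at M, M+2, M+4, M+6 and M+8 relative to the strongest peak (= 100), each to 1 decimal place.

12.3 : 57.2 : 100.0 : 77.7 : 22.6

The 4 Do atoms are independent, so intensities follow the terms of (0.46185 + 0.53815)^4.
P(M) = 0.46185^4 = 0.045499
P(M+2) = 4 × 0.46185^3 × 0.53815^1 = 0.212064
P(M+4) = 6 × 0.46185^2 × 0.53815^2 = 0.370646
P(M+6) = 4 × 0.46185^1 × 0.53815^3 = 0.287919
P(M+8) = 0.53815^4 = 0.083871
The M+4 peak is largest (0.370646); scaling to 100 gives 12.3 : 57.2 : 100.0 : 77.7 : 22.6.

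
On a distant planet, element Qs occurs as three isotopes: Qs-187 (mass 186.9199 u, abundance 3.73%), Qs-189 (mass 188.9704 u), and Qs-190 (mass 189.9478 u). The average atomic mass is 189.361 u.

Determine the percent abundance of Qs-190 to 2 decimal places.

47.79%

Let x and y be the fractions of Qs-189 and Qs-190. Then x + y = 1 − 0.0373 = 0.9627 and 188.9704x + 189.9478y = 189.361 − 0.0373×186.9199 = 182.38888773.
Substituting: 188.9704x + 189.9478(0.9627 − x) = 182.38888773
(188.9704 − 189.9478)x = -0.47385933  ⇒  x = 0.48482, y = 0.47788
Qs-189: 48.48%, Qs-190: 47.79%.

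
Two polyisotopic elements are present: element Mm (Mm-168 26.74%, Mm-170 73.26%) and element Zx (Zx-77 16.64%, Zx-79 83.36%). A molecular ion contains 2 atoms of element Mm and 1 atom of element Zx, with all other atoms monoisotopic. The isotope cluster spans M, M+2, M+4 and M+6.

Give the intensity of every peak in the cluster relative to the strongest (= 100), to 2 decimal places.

2.66 : 27.89 : 92.96 : 100.00

Element Mm pattern (n=2): 0.07150276 : 0.39179448 : 0.53670276
Element Zx pattern (n=1): 0.1664 : 0.8336
Convolve the two distributions (both contribute in 2-u steps):
  M: 0.07150276×0.1664 = 0.011898
  M+2: 0.07150276×0.8336 + 0.39179448×0.1664 = 0.124799
  M+4: 0.39179448×0.8336 + 0.53670276×0.1664 = 0.415907
  M+6: 0.53670276×0.8336 = 0.447395
Scale to base peak (0.447395) = 100: 2.66 : 27.89 : 92.96 : 100.00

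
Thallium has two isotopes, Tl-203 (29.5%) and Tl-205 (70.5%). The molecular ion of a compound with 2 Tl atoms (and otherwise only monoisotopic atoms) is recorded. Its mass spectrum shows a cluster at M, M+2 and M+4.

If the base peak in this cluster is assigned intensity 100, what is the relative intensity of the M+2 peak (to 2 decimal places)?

83.69

Term probabilities: M 0.0870, M+2 0.4160, M+4 0.4970. Base peak = M+4.
P(M+4) = C(2,2) × 0.295^0 × 0.705^2 = 1 × 1.0000 × 0.497025 = 0.497025 (base)
P(M+2) = C(2,1) × 0.295^1 × 0.705^1 = 2 × 0.2950 × 0.7050 = 0.415950
Relative intensity = 0.415950 / 0.497025 × 100 = 83.69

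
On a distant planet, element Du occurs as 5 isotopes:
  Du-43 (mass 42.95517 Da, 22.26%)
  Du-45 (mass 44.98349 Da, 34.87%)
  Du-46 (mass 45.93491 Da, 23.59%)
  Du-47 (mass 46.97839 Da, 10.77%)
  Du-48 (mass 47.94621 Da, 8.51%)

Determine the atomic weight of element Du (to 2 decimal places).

The abundance-weighted mean is 0.2226 × 42.95517 + 0.3487 × 44.98349 + 0.2359 × 45.93491 + 0.1077 × 46.97839 + 0.0851 × 47.94621
= 9.561821 + 15.685743 + 10.836045 + 5.059573 + 4.080222 = 45.223404 Da

45.22 Da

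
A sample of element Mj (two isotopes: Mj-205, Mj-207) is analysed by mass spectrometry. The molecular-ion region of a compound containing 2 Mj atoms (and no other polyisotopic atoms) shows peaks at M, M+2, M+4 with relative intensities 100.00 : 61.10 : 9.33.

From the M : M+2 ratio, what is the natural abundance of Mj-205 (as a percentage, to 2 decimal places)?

76.60%

Write p for the Mj-205 fraction. I(M+2)/I(M) = [C(2,1)·p^1·(1−p)] / p^2 = 2·(1−p)/p = 61.10/100.00 = 0.6110
(1−p)/p = 0.6110/2 = 0.3055  ⇒  p = 1/(1 + 0.3055) = 0.7660
Mj-205: 76.60%, Mj-207: 23.40%.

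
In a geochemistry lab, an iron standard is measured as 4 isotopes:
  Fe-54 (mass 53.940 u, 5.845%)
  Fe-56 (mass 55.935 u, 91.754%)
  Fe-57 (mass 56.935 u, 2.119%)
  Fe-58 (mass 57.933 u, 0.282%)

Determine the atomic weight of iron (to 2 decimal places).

The abundance-weighted mean is 0.05845 × 53.940 + 0.91754 × 55.935 + 0.02119 × 56.935 + 0.00282 × 57.933
= 3.1528 + 51.3226 + 1.2065 + 0.1634 = 55.8453 u

55.85 u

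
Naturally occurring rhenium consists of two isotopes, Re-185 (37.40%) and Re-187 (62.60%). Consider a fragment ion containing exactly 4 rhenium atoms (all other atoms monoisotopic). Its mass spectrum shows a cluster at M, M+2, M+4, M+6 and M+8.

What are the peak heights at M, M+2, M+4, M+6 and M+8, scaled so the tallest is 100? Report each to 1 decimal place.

5.3 : 35.7 : 89.6 : 100.0 : 41.8

The 4 Re atoms are independent, so intensities follow the terms of (0.3740 + 0.6260)^4.
P(M) = 0.3740^4 = 0.019565
P(M+2) = 4 × 0.3740^3 × 0.6260^1 = 0.130993
P(M+4) = 6 × 0.3740^2 × 0.6260^2 = 0.328884
P(M+6) = 4 × 0.3740^1 × 0.6260^3 = 0.366990
P(M+8) = 0.6260^4 = 0.153567
The M+6 peak is largest (0.366990); scaling to 100 gives 5.3 : 35.7 : 89.6 : 100.0 : 41.8.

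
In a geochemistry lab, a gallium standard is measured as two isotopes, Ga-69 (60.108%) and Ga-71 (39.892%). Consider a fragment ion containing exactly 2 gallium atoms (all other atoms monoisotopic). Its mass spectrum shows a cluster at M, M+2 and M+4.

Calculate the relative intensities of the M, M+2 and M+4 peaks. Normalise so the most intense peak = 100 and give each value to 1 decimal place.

The 2 Ga atoms are independent, so intensities follow the terms of (0.60108 + 0.39892)^2.
P(M) = 0.60108^2 = 0.361297
P(M+2) = 2 × 0.60108^1 × 0.39892^1 = 0.479566
P(M+4) = 0.39892^2 = 0.159137
The M+2 peak is largest (0.479566); scaling to 100 gives 75.3 : 100.0 : 33.2.

75.3 : 100.0 : 33.2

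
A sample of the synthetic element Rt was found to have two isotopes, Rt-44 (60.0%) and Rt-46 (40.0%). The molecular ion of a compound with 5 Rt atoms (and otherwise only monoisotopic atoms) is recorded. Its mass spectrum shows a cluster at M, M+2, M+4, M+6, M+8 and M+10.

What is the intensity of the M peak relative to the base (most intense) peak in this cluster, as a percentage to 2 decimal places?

22.50%

Binomial terms of (0.600 + 0.400)^5: M 0.0778, M+2 0.2592, M+4 0.3456, M+6 0.2304, M+8 0.0768, M+10 0.0102 → M+4 is the base peak.
P(M+4) = C(5,2) × 0.600^3 × 0.400^2 = 10 × 0.2160 × 0.1600 = 0.345600 (base)
P(M) = C(5,0) × 0.600^5 × 0.400^0 = 1 × 0.07776 × 1.0000 = 0.077760
Relative intensity = 0.077760 / 0.345600 × 100 = 22.50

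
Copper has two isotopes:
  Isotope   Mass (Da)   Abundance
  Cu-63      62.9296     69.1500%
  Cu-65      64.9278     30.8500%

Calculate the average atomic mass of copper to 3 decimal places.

Ar = Σ fᵢ·mᵢ = 0.691500 × 62.9296 + 0.308500 × 64.9278
= 43.51582 + 20.03023 = 63.54605 Da

63.546 Da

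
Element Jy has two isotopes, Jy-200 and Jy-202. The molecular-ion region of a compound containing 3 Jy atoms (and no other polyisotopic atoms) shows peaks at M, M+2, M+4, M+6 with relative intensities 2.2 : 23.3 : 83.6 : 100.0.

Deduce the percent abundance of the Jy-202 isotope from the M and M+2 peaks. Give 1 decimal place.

77.9%

Let p = fractional abundance of Jy-200. I(M+2)/I(M) = [C(3,1)·p^2·(1−p)] / p^3 = 3·(1−p)/p = 23.3/2.2 = 10.5909
(1−p)/p = 10.5909/3 = 3.5303  ⇒  p = 1/(1 + 3.5303) = 0.2207
Jy-200: 22.1%, Jy-202: 77.9%.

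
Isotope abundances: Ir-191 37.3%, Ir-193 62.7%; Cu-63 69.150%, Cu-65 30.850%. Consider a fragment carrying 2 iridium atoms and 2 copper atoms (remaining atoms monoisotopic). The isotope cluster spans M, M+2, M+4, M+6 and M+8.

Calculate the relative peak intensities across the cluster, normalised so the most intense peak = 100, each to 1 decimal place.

16.6 : 70.6 : 100.0 : 53.0 : 9.3

Iridium pattern (n=2): 0.139129 : 0.467742 : 0.393129
Copper pattern (n=2): 0.47817225 : 0.4266555 : 0.09517225
Convolve the two distributions (both contribute in 2-u steps):
  M: 0.139129×0.47817225 = 0.066528
  M+2: 0.139129×0.4266555 + 0.467742×0.47817225 = 0.283021
  M+4: 0.139129×0.09517225 + 0.467742×0.4266555 + 0.393129×0.47817225 = 0.400789
  M+6: 0.467742×0.09517225 + 0.393129×0.4266555 = 0.212247
  M+8: 0.393129×0.09517225 = 0.037415
Scale to base peak (0.400789) = 100: 16.6 : 70.6 : 100.0 : 53.0 : 9.3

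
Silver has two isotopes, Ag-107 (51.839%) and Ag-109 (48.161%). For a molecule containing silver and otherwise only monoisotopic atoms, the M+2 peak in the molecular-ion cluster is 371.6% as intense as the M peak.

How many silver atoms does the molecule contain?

4

For n independent Ag atoms, I(M+2)/I(M) = n · (abundance Ag-109) / (abundance Ag-107) = n · 0.48161/0.51839.
n = 3.716 × 0.51839/0.48161 = 4.00 ≈ 4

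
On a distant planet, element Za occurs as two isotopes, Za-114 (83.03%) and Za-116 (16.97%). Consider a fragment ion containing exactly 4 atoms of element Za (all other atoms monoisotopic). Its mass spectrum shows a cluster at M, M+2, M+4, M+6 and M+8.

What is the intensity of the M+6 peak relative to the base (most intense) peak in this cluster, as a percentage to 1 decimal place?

3.4%

(0.8303 + 0.1697)^4 gives M 0.4753, M+2 0.3886, M+4 0.1191, M+6 0.0162, M+8 0.0008; the largest is M.
P(M) = C(4,0) × 0.8303^4 × 0.1697^0 = 1 × 0.47526973 × 1.0000 = 0.475270 (base)
P(M+6) = C(4,3) × 0.8303^1 × 0.1697^3 = 4 × 0.8303 × 0.00488704 = 0.016231
Relative intensity = 0.016231 / 0.475270 × 100 = 3.4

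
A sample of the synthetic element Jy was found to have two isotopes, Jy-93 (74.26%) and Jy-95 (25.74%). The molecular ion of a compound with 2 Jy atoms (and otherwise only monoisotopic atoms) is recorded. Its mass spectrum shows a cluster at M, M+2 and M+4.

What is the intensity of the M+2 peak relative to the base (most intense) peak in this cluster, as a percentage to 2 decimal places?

69.32%

(0.7426 + 0.2574)^2 gives M 0.5515, M+2 0.3823, M+4 0.0663; the largest is M.
P(M) = C(2,0) × 0.7426^2 × 0.2574^0 = 1 × 0.55145476 × 1.0000 = 0.551455 (base)
P(M+2) = C(2,1) × 0.7426^1 × 0.2574^1 = 2 × 0.7426 × 0.2574 = 0.382290
Relative intensity = 0.382290 / 0.551455 × 100 = 69.32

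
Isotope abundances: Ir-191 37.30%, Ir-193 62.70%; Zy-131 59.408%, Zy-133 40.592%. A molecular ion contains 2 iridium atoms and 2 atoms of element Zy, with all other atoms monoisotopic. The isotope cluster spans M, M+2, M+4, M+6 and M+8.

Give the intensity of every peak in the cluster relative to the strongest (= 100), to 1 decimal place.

12.7 : 60.0 : 100.0 : 68.9 : 16.7

Iridium pattern (n=2): 0.139129 : 0.467742 : 0.393129
Element Zy pattern (n=2): 0.35293105 : 0.48229791 : 0.16477105
Convolve the two distributions (both contribute in 2-u steps):
  M: 0.139129×0.35293105 = 0.049103
  M+2: 0.139129×0.48229791 + 0.467742×0.35293105 = 0.232182
  M+4: 0.139129×0.16477105 + 0.467742×0.48229791 + 0.393129×0.35293105 = 0.387263
  M+6: 0.467742×0.16477105 + 0.393129×0.48229791 = 0.266676
  M+8: 0.393129×0.16477105 = 0.064776
Scale to base peak (0.387263) = 100: 12.7 : 60.0 : 100.0 : 68.9 : 16.7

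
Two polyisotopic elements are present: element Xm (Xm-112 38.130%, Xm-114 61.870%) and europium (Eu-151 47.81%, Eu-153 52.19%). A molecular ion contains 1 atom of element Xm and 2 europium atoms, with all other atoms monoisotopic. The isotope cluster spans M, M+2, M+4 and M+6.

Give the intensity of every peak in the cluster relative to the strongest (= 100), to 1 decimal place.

21.1 : 80.4 : 100.0 : 40.8

Element Xm pattern (n=1): 0.3813 : 0.6187
Europium pattern (n=2): 0.22857961 : 0.49904078 : 0.27237961
Convolve the two distributions (both contribute in 2-u steps):
  M: 0.3813×0.22857961 = 0.087157
  M+2: 0.3813×0.49904078 + 0.6187×0.22857961 = 0.331706
  M+4: 0.3813×0.27237961 + 0.6187×0.49904078 = 0.412615
  M+6: 0.6187×0.27237961 = 0.168521
Scale to base peak (0.412615) = 100: 21.1 : 80.4 : 100.0 : 40.8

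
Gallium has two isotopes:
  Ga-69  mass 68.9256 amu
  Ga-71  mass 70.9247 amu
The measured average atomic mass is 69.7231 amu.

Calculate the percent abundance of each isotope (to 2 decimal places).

With x = fraction of Ga-69 (so Ga-71 is 1 − x):
68.9256·x + 70.9247·(1 − x) = 69.7231
(68.9256 − 70.9247)·x = 69.7231 − 70.9247
x = -1.2016 / -1.9991 = 0.60107 → 60.11% Ga-69, 39.89% Ga-71.

Ga-69: 60.11%, Ga-71: 39.89%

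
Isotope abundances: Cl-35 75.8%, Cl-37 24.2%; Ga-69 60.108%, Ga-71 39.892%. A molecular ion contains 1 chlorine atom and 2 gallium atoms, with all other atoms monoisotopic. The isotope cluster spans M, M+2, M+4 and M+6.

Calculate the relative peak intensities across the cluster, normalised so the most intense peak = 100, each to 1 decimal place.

60.7 : 100.0 : 52.5 : 8.5

Chlorine pattern (n=1): 0.7580 : 0.2420
Gallium pattern (n=2): 0.36129717 : 0.47956567 : 0.15913717
Convolve the two distributions (both contribute in 2-u steps):
  M: 0.7580×0.36129717 = 0.273863
  M+2: 0.7580×0.47956567 + 0.2420×0.36129717 = 0.450945
  M+4: 0.7580×0.15913717 + 0.2420×0.47956567 = 0.236681
  M+6: 0.2420×0.15913717 = 0.038511
Scale to base peak (0.450945) = 100: 60.7 : 100.0 : 52.5 : 8.5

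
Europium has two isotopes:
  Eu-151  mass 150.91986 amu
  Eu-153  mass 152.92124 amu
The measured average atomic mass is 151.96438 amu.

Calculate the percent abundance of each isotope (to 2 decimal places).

Eu-151: 47.81%, Eu-153: 52.19%

Let x be the fractional abundance of Eu-151; then Eu-153 has abundance 1 − x.
150.91986·x + 152.92124·(1 − x) = 151.96438
(150.91986 − 152.92124)·x = 151.96438 − 152.92124
x = -0.95686 / -2.00138 = 0.47810 → 47.81% Eu-151, 52.19% Eu-153.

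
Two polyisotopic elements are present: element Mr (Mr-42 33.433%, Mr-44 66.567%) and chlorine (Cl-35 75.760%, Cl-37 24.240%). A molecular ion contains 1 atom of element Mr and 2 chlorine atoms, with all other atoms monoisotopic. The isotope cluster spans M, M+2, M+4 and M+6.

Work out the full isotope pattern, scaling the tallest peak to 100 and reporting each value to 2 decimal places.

Element Mr pattern (n=1): 0.33433 : 0.66567
Chlorine pattern (n=2): 0.57395776 : 0.36728448 : 0.05875776
Convolve the two distributions (both contribute in 2-u steps):
  M: 0.33433×0.57395776 = 0.191891
  M+2: 0.33433×0.36728448 + 0.66567×0.57395776 = 0.504861
  M+4: 0.33433×0.05875776 + 0.66567×0.36728448 = 0.264135
  M+6: 0.66567×0.05875776 = 0.039113
Scale to base peak (0.504861) = 100: 38.01 : 100.00 : 52.32 : 7.75

38.01 : 100.00 : 52.32 : 7.75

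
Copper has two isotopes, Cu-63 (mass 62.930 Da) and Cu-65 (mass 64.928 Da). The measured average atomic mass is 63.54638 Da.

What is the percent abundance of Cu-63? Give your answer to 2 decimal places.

69.15%

Writing the weighted mean with unknown fraction x of Cu-63:
62.930·x + 64.928·(1 − x) = 63.54638
(62.930 − 64.928)·x = 63.54638 − 64.928
x = -1.38162 / -1.998 = 0.69150 → 69.15% Cu-63, 30.85% Cu-65.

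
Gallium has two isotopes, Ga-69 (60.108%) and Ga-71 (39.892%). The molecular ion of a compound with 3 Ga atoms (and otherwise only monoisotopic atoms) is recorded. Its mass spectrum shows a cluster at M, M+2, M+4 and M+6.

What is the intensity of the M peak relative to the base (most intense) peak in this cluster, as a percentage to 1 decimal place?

50.2%

Term probabilities: M 0.2172, M+2 0.4324, M+4 0.2870, M+6 0.0635. Base peak = M+2.
P(M+2) = C(3,1) × 0.60108^2 × 0.39892^1 = 3 × 0.36129717 × 0.39892 = 0.432386 (base)
P(M) = C(3,0) × 0.60108^3 × 0.39892^0 = 1 × 0.2171685 × 1.0000 = 0.217169
Relative intensity = 0.217169 / 0.432386 × 100 = 50.2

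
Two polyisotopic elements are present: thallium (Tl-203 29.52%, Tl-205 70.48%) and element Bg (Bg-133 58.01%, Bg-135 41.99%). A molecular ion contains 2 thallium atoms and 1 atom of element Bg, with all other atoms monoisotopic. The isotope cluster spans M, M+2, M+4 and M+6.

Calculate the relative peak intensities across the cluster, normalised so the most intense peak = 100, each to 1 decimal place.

10.9 : 60.1 : 100.0 : 45.1

Thallium pattern (n=2): 0.08714304 : 0.41611392 : 0.49674304
Element Bg pattern (n=1): 0.5801 : 0.4199
Convolve the two distributions (both contribute in 2-u steps):
  M: 0.08714304×0.5801 = 0.050552
  M+2: 0.08714304×0.4199 + 0.41611392×0.5801 = 0.277979
  M+4: 0.41611392×0.4199 + 0.49674304×0.5801 = 0.462887
  M+6: 0.49674304×0.4199 = 0.208582
Scale to base peak (0.462887) = 100: 10.9 : 60.1 : 100.0 : 45.1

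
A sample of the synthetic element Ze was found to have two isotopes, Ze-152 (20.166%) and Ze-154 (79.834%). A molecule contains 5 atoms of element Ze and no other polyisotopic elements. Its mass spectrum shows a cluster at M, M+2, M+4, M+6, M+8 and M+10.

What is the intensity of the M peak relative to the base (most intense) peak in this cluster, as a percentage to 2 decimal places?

Term probabilities: M 0.0003, M+2 0.0066, M+4 0.0523, M+6 0.2069, M+8 0.4096, M+10 0.3243. Base peak = M+8.
P(M+8) = C(5,4) × 0.20166^1 × 0.79834^4 = 5 × 0.20166 × 0.40621089 = 0.409582 (base)
P(M) = C(5,0) × 0.20166^5 × 0.79834^0 = 1 × 0.0003335 × 1.0000 = 0.000334
Relative intensity = 0.000334 / 0.409582 × 100 = 0.08

0.08%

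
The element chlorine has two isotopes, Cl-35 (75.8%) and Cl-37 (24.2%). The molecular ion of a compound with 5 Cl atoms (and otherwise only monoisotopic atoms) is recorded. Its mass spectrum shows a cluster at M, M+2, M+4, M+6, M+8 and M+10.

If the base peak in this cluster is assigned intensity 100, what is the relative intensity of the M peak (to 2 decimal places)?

62.64

(0.758 + 0.242)^5 gives M 0.2502, M+2 0.3994, M+4 0.2551, M+6 0.0814, M+8 0.0130, M+10 0.0008; the largest is M+2.
P(M+2) = C(5,1) × 0.758^4 × 0.242^1 = 5 × 0.33012379 × 0.2420 = 0.399450 (base)
P(M) = C(5,0) × 0.758^5 × 0.242^0 = 1 × 0.25023383 × 1.0000 = 0.250234
Relative intensity = 0.250234 / 0.399450 × 100 = 62.64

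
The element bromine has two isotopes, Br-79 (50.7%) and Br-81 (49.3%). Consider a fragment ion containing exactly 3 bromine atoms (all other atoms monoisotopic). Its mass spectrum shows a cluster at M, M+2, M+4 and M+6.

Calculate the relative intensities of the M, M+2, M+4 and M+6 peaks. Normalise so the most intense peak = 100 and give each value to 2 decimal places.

34.28 : 100.00 : 97.24 : 31.52

Each Br atom is independently Br-79 (p = 0.507) or Br-81 (q = 0.493); the cluster is the binomial expansion (p + q)^3.
P(M) = 0.507^3 = 0.130324
P(M+2) = 3 × 0.507^2 × 0.493^1 = 0.380175
P(M+4) = 3 × 0.507^1 × 0.493^2 = 0.369678
P(M+6) = 0.493^3 = 0.119823
The M+2 peak is largest (0.380175); scaling to 100 gives 34.28 : 100.00 : 97.24 : 31.52.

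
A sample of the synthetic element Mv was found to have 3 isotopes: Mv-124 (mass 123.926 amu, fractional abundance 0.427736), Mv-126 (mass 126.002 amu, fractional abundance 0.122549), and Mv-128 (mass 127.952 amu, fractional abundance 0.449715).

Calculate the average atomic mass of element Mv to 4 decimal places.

125.9910 amu

Ar = Σ fᵢ·mᵢ = 0.427736 × 123.926 + 0.122549 × 126.002 + 0.449715 × 127.952
= 53.00761 + 15.44142 + 57.54193 = 125.99096 amu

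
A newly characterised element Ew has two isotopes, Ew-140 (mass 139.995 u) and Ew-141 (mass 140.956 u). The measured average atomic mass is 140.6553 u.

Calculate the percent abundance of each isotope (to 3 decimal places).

Ew-140: 31.290%, Ew-141: 68.710%

With x = fraction of Ew-140 (so Ew-141 is 1 − x):
139.995·x + 140.956·(1 − x) = 140.6553
(139.995 − 140.956)·x = 140.6553 − 140.956
x = -0.3007 / -0.961 = 0.31290 → 31.290% Ew-140, 68.710% Ew-141.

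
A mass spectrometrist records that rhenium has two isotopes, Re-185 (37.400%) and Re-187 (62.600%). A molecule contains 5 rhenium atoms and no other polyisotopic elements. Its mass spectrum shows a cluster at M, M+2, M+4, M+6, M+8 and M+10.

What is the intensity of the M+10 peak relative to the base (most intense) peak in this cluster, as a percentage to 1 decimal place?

28.0%

Binomial terms of (0.37400 + 0.62600)^5: M 0.0073, M+2 0.0612, M+4 0.2050, M+6 0.3431, M+8 0.2872, M+10 0.0961 → M+6 is the base peak.
P(M+6) = C(5,3) × 0.37400^2 × 0.62600^3 = 10 × 0.139876 × 0.24531438 = 0.343136 (base)
P(M+10) = C(5,5) × 0.37400^0 × 0.62600^5 = 1 × 1.0000 × 0.09613282 = 0.096133
Relative intensity = 0.096133 / 0.343136 × 100 = 28.0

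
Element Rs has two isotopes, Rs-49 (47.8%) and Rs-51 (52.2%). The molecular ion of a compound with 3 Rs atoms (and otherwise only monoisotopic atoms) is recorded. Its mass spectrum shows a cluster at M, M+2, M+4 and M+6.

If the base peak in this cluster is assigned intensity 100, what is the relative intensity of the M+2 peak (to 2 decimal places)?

Term probabilities: M 0.1092, M+2 0.3578, M+4 0.3907, M+6 0.1422. Base peak = M+4.
P(M+4) = C(3,2) × 0.478^1 × 0.522^2 = 3 × 0.4780 × 0.272484 = 0.390742 (base)
P(M+2) = C(3,1) × 0.478^2 × 0.522^1 = 3 × 0.228484 × 0.5220 = 0.357806
Relative intensity = 0.357806 / 0.390742 × 100 = 91.57

91.57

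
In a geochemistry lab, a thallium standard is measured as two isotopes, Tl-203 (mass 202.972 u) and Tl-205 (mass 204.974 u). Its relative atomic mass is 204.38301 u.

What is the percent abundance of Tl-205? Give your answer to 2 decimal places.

70.48%

Writing the weighted mean with unknown fraction x of Tl-203:
202.972·x + 204.974·(1 − x) = 204.38301
(202.972 − 204.974)·x = 204.38301 − 204.974
x = -0.59099 / -2.002 = 0.29520 → 29.52% Tl-203, 70.48% Tl-205.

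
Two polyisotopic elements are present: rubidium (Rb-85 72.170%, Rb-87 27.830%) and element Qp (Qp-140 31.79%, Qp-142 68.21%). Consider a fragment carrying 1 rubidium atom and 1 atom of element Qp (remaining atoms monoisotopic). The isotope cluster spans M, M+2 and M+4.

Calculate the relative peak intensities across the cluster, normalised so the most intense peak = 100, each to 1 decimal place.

Rubidium pattern (n=1): 0.7217 : 0.2783
Element Qp pattern (n=1): 0.3179 : 0.6821
Convolve the two distributions (both contribute in 2-u steps):
  M: 0.7217×0.3179 = 0.229428
  M+2: 0.7217×0.6821 + 0.2783×0.3179 = 0.580743
  M+4: 0.2783×0.6821 = 0.189828
Scale to base peak (0.580743) = 100: 39.5 : 100.0 : 32.7

39.5 : 100.0 : 32.7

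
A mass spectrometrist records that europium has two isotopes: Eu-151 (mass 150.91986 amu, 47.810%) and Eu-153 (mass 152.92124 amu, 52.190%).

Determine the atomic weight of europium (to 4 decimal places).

Ar = Σ fᵢ·mᵢ = 0.47810 × 150.91986 + 0.52190 × 152.92124
= 72.154785 + 79.809595 = 151.964380 amu

151.9644 amu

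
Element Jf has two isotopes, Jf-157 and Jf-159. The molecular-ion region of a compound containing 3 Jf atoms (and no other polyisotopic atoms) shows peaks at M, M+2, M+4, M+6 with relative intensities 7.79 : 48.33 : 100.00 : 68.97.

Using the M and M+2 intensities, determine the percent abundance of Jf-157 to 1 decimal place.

Let p = fractional abundance of Jf-157. I(M+2)/I(M) = [C(3,1)·p^2·(1−p)] / p^3 = 3·(1−p)/p = 48.33/7.79 = 6.2041
(1−p)/p = 6.2041/3 = 2.0680  ⇒  p = 1/(1 + 2.0680) = 0.3259
Jf-157: 32.6%, Jf-159: 67.4%.

32.6%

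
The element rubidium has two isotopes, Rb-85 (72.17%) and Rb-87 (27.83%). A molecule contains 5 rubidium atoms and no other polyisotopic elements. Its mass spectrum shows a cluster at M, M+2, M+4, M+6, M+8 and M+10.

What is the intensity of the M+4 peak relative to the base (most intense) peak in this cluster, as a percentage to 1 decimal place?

(0.7217 + 0.2783)^5 gives M 0.1958, M+2 0.3775, M+4 0.2911, M+6 0.1123, M+8 0.0216, M+10 0.0017; the largest is M+2.
P(M+2) = C(5,1) × 0.7217^4 × 0.2783^1 = 5 × 0.27128565 × 0.2783 = 0.377494 (base)
P(M+4) = C(5,2) × 0.7217^3 × 0.2783^2 = 10 × 0.37589809 × 0.07745089 = 0.291136
Relative intensity = 0.291136 / 0.377494 × 100 = 77.1

77.1%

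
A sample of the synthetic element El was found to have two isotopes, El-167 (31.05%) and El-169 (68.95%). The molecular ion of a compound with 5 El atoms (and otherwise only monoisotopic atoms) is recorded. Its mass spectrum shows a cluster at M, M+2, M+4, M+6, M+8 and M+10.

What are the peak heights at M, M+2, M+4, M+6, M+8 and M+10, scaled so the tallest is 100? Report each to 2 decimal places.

0.82 : 9.13 : 40.56 : 90.07 : 100.00 : 44.41

Each El atom is independently El-167 (p = 0.3105) or El-169 (q = 0.6895); the cluster is the binomial expansion (p + q)^5.
P(M) = 0.3105^5 = 0.002886
P(M+2) = 5 × 0.3105^4 × 0.6895^1 = 0.032044
P(M+4) = 10 × 0.3105^3 × 0.6895^2 = 0.142316
P(M+6) = 10 × 0.3105^2 × 0.6895^3 = 0.316028
P(M+8) = 5 × 0.3105^1 × 0.6895^4 = 0.350888
P(M+10) = 0.6895^5 = 0.155837
The M+8 peak is largest (0.350888); scaling to 100 gives 0.82 : 9.13 : 40.56 : 90.07 : 100.00 : 44.41.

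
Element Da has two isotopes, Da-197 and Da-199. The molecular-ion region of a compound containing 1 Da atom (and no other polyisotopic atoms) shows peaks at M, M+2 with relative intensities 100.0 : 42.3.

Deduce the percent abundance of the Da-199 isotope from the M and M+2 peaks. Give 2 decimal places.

If p is the fraction of Da that is Da-197, then I(M+2)/I(M) = [C(1,1)·p^0·(1−p)] / p^1 = 1·(1−p)/p = 42.3/100.0 = 0.4230
(1−p)/p = 0.4230/1 = 0.4230  ⇒  p = 1/(1 + 0.4230) = 0.7027
Da-197: 70.27%, Da-199: 29.73%.

29.73%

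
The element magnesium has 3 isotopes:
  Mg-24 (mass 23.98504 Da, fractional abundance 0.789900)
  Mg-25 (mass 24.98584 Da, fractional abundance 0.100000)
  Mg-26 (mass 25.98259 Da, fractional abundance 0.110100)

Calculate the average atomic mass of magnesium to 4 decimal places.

Weight each isotope mass by its fractional abundance: 0.789900 × 23.98504 + 0.100000 × 24.98584 + 0.110100 × 25.98259
= 18.945783 + 2.498584 + 2.860683 = 24.305050 Da

24.3051 Da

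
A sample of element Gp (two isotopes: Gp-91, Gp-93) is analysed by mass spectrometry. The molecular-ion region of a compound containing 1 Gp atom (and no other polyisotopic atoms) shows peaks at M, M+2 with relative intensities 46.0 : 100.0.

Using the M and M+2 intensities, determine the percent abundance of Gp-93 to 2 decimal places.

68.49%

Write p for the Gp-91 fraction. I(M+2)/I(M) = [C(1,1)·p^0·(1−p)] / p^1 = 1·(1−p)/p = 100.0/46.0 = 2.1739
(1−p)/p = 2.1739/1 = 2.1739  ⇒  p = 1/(1 + 2.1739) = 0.3151
Gp-91: 31.51%, Gp-93: 68.49%.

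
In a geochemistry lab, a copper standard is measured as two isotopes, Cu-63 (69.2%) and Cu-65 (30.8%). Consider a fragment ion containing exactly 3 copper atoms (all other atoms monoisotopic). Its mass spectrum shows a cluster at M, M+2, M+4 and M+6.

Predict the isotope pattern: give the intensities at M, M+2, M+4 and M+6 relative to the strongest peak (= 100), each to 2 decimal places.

The 3 Cu atoms are independent, so intensities follow the terms of (0.692 + 0.308)^3.
P(M) = 0.692^3 = 0.331374
P(M+2) = 3 × 0.692^2 × 0.308^1 = 0.442470
P(M+4) = 3 × 0.692^1 × 0.308^2 = 0.196938
P(M+6) = 0.308^3 = 0.029218
The M+2 peak is largest (0.442470); scaling to 100 gives 74.89 : 100.00 : 44.51 : 6.60.

74.89 : 100.00 : 44.51 : 6.60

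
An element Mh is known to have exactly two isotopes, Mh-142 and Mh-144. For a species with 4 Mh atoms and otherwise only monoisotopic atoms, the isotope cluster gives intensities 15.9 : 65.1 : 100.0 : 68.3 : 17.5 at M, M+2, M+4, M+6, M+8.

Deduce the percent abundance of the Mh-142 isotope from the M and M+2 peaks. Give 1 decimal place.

49.4%

If p is the fraction of Mh that is Mh-142, then I(M+2)/I(M) = [C(4,1)·p^3·(1−p)] / p^4 = 4·(1−p)/p = 65.1/15.9 = 4.0943
(1−p)/p = 4.0943/4 = 1.0236  ⇒  p = 1/(1 + 1.0236) = 0.4942
Mh-142: 49.4%, Mh-144: 50.6%.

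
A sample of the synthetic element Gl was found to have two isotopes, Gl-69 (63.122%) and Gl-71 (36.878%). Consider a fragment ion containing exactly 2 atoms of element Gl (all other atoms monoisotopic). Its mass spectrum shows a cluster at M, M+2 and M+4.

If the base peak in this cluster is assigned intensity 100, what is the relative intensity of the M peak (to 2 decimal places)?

(0.63122 + 0.36878)^2 gives M 0.3984, M+2 0.4656, M+4 0.1360; the largest is M+2.
P(M+2) = C(2,1) × 0.63122^1 × 0.36878^1 = 2 × 0.63122 × 0.36878 = 0.465563 (base)
P(M) = C(2,0) × 0.63122^2 × 0.36878^0 = 1 × 0.39843869 × 1.0000 = 0.398439
Relative intensity = 0.398439 / 0.465563 × 100 = 85.58

85.58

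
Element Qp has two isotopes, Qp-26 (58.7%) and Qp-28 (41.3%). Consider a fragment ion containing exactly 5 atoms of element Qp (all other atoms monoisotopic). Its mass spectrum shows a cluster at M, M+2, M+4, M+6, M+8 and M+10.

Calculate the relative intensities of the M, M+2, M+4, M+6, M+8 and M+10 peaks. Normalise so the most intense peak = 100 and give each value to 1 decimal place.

Expanding (0.587 + 0.413)^5:
P(M) = 0.587^5 = 0.069693
P(M+2) = 5 × 0.587^4 × 0.413^1 = 0.245173
P(M+4) = 10 × 0.587^3 × 0.413^2 = 0.344996
P(M+6) = 10 × 0.587^2 × 0.413^3 = 0.242732
P(M+8) = 5 × 0.587^1 × 0.413^4 = 0.085390
P(M+10) = 0.413^5 = 0.012016
The M+4 peak is largest (0.344996); scaling to 100 gives 20.2 : 71.1 : 100.0 : 70.4 : 24.8 : 3.5.

20.2 : 71.1 : 100.0 : 70.4 : 24.8 : 3.5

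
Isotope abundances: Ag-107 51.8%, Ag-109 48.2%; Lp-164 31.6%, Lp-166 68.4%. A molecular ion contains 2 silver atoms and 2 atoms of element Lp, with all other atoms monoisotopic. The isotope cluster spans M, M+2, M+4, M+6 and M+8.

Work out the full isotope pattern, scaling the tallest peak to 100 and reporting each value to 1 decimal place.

Silver pattern (n=2): 0.268324 : 0.499352 : 0.232324
Element Lp pattern (n=2): 0.099856 : 0.432288 : 0.467856
Convolve the two distributions (both contribute in 2-u steps):
  M: 0.268324×0.099856 = 0.026794
  M+2: 0.268324×0.432288 + 0.499352×0.099856 = 0.165857
  M+4: 0.268324×0.467856 + 0.499352×0.432288 + 0.232324×0.099856 = 0.364600
  M+6: 0.499352×0.467856 + 0.232324×0.432288 = 0.334056
  M+8: 0.232324×0.467856 = 0.108694
Scale to base peak (0.364600) = 100: 7.3 : 45.5 : 100.0 : 91.6 : 29.8

7.3 : 45.5 : 100.0 : 91.6 : 29.8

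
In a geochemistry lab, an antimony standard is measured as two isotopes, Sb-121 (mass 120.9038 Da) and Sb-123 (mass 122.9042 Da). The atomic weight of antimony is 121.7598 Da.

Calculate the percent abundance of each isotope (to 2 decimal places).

Let x be the fractional abundance of Sb-121; then Sb-123 has abundance 1 − x.
120.9038·x + 122.9042·(1 − x) = 121.7598
(120.9038 − 122.9042)·x = 121.7598 − 122.9042
x = -1.1444 / -2.0004 = 0.57209 → 57.21% Sb-121, 42.79% Sb-123.

Sb-121: 57.21%, Sb-123: 42.79%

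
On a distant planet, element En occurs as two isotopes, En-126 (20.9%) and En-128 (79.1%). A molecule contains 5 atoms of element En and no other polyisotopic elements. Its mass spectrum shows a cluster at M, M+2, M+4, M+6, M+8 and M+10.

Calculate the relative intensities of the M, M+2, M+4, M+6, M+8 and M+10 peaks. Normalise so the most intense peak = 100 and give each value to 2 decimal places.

0.10 : 1.84 : 13.96 : 52.84 : 100.00 : 75.69

Expanding (0.209 + 0.791)^5:
P(M) = 0.209^5 = 0.000399
P(M+2) = 5 × 0.209^4 × 0.791^1 = 0.007546
P(M+4) = 10 × 0.209^3 × 0.791^2 = 0.057120
P(M+6) = 10 × 0.209^2 × 0.791^3 = 0.216183
P(M+8) = 5 × 0.209^1 × 0.791^4 = 0.409093
P(M+10) = 0.791^5 = 0.309658
The M+8 peak is largest (0.409093); scaling to 100 gives 0.10 : 1.84 : 13.96 : 52.84 : 100.00 : 75.69.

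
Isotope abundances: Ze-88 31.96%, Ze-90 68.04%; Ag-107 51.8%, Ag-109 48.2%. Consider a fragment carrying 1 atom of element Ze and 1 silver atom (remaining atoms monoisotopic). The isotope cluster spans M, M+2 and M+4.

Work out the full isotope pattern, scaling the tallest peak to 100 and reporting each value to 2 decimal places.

Element Ze pattern (n=1): 0.3196 : 0.6804
Silver pattern (n=1): 0.5180 : 0.4820
Convolve the two distributions (both contribute in 2-u steps):
  M: 0.3196×0.5180 = 0.165553
  M+2: 0.3196×0.4820 + 0.6804×0.5180 = 0.506494
  M+4: 0.6804×0.4820 = 0.327953
Scale to base peak (0.506494) = 100: 32.69 : 100.00 : 64.75

32.69 : 100.00 : 64.75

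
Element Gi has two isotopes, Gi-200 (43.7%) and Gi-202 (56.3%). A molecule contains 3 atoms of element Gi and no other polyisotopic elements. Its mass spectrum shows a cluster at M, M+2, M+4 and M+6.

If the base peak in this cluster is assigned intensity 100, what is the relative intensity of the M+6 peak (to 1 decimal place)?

42.9

(0.437 + 0.563)^3 gives M 0.0835, M+2 0.3225, M+4 0.4155, M+6 0.1785; the largest is M+4.
P(M+4) = C(3,2) × 0.437^1 × 0.563^2 = 3 × 0.4370 × 0.316969 = 0.415546 (base)
P(M+6) = C(3,3) × 0.437^0 × 0.563^3 = 1 × 1.0000 × 0.17845355 = 0.178454
Relative intensity = 0.178454 / 0.415546 × 100 = 42.9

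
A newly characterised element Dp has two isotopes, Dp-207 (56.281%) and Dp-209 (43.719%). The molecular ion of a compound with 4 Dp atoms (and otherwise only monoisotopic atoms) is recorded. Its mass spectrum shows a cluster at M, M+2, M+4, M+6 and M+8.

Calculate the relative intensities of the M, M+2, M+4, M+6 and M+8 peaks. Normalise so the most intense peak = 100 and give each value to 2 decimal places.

Each Dp atom is independently Dp-207 (p = 0.56281) or Dp-209 (q = 0.43719); the cluster is the binomial expansion (p + q)^4.
P(M) = 0.56281^4 = 0.100334
P(M+2) = 4 × 0.56281^3 × 0.43719^1 = 0.311757
P(M+4) = 6 × 0.56281^2 × 0.43719^2 = 0.363258
P(M+6) = 4 × 0.56281^1 × 0.43719^3 = 0.188119
P(M+8) = 0.43719^4 = 0.036533
The M+4 peak is largest (0.363258); scaling to 100 gives 27.62 : 85.82 : 100.00 : 51.79 : 10.06.

27.62 : 85.82 : 100.00 : 51.79 : 10.06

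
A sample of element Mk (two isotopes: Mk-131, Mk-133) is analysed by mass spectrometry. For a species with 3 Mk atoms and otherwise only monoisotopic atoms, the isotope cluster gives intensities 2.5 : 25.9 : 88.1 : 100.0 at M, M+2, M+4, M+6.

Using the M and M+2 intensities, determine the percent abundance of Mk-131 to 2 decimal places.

22.46%

Write p for the Mk-131 fraction. I(M+2)/I(M) = [C(3,1)·p^2·(1−p)] / p^3 = 3·(1−p)/p = 25.9/2.5 = 10.3600
(1−p)/p = 10.3600/3 = 3.4533  ⇒  p = 1/(1 + 3.4533) = 0.2246
Mk-131: 22.46%, Mk-133: 77.54%.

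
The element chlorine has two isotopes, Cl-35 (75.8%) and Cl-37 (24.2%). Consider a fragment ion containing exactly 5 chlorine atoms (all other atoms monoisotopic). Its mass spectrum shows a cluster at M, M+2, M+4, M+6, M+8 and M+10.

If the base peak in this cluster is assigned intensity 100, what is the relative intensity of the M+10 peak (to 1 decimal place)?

0.2

(0.758 + 0.242)^5 gives M 0.2502, M+2 0.3994, M+4 0.2551, M+6 0.0814, M+8 0.0130, M+10 0.0008; the largest is M+2.
P(M+2) = C(5,1) × 0.758^4 × 0.242^1 = 5 × 0.33012379 × 0.2420 = 0.399450 (base)
P(M+10) = C(5,5) × 0.758^0 × 0.242^5 = 1 × 1.0000 × 0.00083 = 0.000830
Relative intensity = 0.000830 / 0.399450 × 100 = 0.2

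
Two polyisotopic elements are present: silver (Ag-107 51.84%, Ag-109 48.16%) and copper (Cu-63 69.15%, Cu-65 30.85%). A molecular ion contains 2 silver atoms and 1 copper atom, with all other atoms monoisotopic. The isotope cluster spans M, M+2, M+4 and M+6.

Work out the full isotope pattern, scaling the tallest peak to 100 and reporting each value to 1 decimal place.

43.4 : 100.0 : 73.4 : 16.7

Silver pattern (n=2): 0.26873856 : 0.49932288 : 0.23193856
Copper pattern (n=1): 0.6915 : 0.3085
Convolve the two distributions (both contribute in 2-u steps):
  M: 0.26873856×0.6915 = 0.185833
  M+2: 0.26873856×0.3085 + 0.49932288×0.6915 = 0.428188
  M+4: 0.49932288×0.3085 + 0.23193856×0.6915 = 0.314427
  M+6: 0.23193856×0.3085 = 0.071553
Scale to base peak (0.428188) = 100: 43.4 : 100.0 : 73.4 : 16.7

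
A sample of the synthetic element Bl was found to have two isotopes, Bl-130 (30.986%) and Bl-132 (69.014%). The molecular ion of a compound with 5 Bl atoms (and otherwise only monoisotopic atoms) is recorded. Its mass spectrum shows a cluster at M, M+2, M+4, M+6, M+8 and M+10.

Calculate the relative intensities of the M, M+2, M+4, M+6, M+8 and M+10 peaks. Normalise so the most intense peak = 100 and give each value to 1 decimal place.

0.8 : 9.1 : 40.3 : 89.8 : 100.0 : 44.5

The 5 Bl atoms are independent, so intensities follow the terms of (0.30986 + 0.69014)^5.
P(M) = 0.30986^5 = 0.002856
P(M+2) = 5 × 0.30986^4 × 0.69014^1 = 0.031810
P(M+4) = 10 × 0.30986^3 × 0.69014^2 = 0.141700
P(M+6) = 10 × 0.30986^2 × 0.69014^3 = 0.315604
P(M+8) = 5 × 0.30986^1 × 0.69014^4 = 0.351467
P(M+10) = 0.69014^5 = 0.156562
The M+8 peak is largest (0.351467); scaling to 100 gives 0.8 : 9.1 : 40.3 : 89.8 : 100.0 : 44.5.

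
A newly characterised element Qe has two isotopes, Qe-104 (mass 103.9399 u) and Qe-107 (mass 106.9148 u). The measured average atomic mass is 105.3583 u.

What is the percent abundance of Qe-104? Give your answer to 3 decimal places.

52.321%

Let x be the fractional abundance of Qe-104; then Qe-107 has abundance 1 − x.
103.9399·x + 106.9148·(1 − x) = 105.3583
(103.9399 − 106.9148)·x = 105.3583 − 106.9148
x = -1.5565 / -2.9749 = 0.52321 → 52.321% Qe-104, 47.679% Qe-107.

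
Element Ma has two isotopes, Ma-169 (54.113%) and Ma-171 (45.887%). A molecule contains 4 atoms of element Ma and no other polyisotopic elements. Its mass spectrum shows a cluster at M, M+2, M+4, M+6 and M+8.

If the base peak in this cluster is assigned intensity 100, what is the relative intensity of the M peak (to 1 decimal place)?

Term probabilities: M 0.0857, M+2 0.2908, M+4 0.3699, M+6 0.2091, M+8 0.0443. Base peak = M+4.
P(M+4) = C(4,2) × 0.54113^2 × 0.45887^2 = 6 × 0.29282168 × 0.21056168 = 0.369942 (base)
P(M) = C(4,0) × 0.54113^4 × 0.45887^0 = 1 × 0.08574453 × 1.0000 = 0.085745
Relative intensity = 0.085745 / 0.369942 × 100 = 23.2

23.2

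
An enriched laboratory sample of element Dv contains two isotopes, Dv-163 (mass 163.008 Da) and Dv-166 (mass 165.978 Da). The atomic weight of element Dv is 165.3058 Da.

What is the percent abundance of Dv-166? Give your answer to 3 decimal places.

Writing the weighted mean with unknown fraction x of Dv-163:
163.008·x + 165.978·(1 − x) = 165.3058
(163.008 − 165.978)·x = 165.3058 − 165.978
x = -0.6722 / -2.970 = 0.22633 → 22.633% Dv-163, 77.367% Dv-166.

77.367%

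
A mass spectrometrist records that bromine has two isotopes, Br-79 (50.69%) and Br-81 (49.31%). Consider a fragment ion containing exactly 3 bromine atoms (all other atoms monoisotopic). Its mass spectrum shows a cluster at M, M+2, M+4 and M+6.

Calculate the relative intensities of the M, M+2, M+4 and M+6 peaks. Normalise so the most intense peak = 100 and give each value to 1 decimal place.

34.3 : 100.0 : 97.3 : 31.5

Each Br atom is independently Br-79 (p = 0.5069) or Br-81 (q = 0.4931); the cluster is the binomial expansion (p + q)^3.
P(M) = 0.5069^3 = 0.130247
P(M+2) = 3 × 0.5069^2 × 0.4931^1 = 0.380103
P(M+4) = 3 × 0.5069^1 × 0.4931^2 = 0.369755
P(M+6) = 0.4931^3 = 0.119896
The M+2 peak is largest (0.380103); scaling to 100 gives 34.3 : 100.0 : 97.3 : 31.5.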